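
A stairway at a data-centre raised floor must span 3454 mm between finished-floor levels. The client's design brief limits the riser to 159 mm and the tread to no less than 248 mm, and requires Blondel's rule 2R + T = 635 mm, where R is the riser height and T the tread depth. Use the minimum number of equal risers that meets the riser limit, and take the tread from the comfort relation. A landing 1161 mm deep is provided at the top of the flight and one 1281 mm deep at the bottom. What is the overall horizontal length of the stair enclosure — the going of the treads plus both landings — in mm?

3454 / 159 = 21.723 → round up to 22 risers.
R = 3454 ÷ 22 = 157 mm.
T = 635 − 2·157 = 321 mm, which satisfies the 248 mm minimum.
Going = (22 − 1) × 321 = 6741 mm.
Enclosure = 6741 + 1161 + 1281 = 9183 mm.

9183 mm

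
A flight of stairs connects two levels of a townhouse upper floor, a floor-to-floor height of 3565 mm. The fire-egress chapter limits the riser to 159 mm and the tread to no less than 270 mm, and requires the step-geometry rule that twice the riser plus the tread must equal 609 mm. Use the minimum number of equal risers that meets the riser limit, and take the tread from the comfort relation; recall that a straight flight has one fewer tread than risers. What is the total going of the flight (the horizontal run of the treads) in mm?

3565 / 159 = 22.42, so 23 risers are needed.
Each riser is 3565/23 = 155 mm (≤ 159 mm).
Tread T = 609 − 2 × 155 = 299 mm (≥ 270 mm).
Treads = 23 − 1 = 22; going = 22 × 299 = 6578 mm.

6578 mm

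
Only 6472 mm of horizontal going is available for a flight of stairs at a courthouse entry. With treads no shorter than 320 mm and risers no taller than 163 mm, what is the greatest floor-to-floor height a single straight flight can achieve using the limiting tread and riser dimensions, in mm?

3423 mm

Treads that fit: ⌊6472 / 320⌋ = 20.
Risers = treads + 1 = 21.
Maximum height = 21 × 163 = 3423 mm.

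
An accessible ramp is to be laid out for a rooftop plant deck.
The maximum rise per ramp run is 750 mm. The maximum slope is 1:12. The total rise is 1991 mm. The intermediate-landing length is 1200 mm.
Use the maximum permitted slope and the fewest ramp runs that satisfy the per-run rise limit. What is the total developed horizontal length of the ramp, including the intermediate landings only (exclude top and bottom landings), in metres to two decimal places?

26.29 m

At most 750 each: 1991/750 = 2.65, giving 3 ramp runs. That means 2 intermediate landings.
Horizontal run for 1991 mm of rise at 1:12 is 1991 × 12 = 23892 mm.
2 intermediate landings contribute 2 × 1200 = 2400 mm.
Total developed length = 23892 + 2400 = 26292 mm.
= 26.29 m.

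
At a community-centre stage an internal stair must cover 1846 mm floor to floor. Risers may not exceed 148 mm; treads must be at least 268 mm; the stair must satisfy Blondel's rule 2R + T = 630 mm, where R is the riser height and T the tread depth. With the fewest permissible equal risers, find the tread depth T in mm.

346 mm

At most 148 each: 1846/148 = 12.47, giving 13 risers.
Riser R = 1846 / 13 = 142 mm, within the 148 mm limit.
Tread T = 630 − 2 × 142 = 346 mm (≥ 268 mm).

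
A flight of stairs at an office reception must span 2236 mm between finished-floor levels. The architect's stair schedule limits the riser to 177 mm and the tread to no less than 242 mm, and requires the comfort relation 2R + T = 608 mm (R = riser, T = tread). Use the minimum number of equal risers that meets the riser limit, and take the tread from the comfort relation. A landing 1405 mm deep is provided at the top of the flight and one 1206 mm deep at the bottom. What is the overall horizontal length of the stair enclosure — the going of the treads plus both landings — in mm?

⌈2236/177⌉ = 13 risers.
R = 2236 ÷ 13 = 172 mm.
T = 608 − 2·172 = 264 mm, which satisfies the 242 mm minimum.
Going = (13 − 1) × 264 = 3168 mm.
Enclosure = 3168 + 1405 + 1206 = 5779 mm.

5779 mm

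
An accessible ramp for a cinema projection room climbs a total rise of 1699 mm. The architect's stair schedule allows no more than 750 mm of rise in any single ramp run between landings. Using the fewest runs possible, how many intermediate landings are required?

2 intermediate landings

At most 750 each: 1699/750 = 2.27, giving 3 ramp runs.
3 runs are separated by 2 intermediate landings.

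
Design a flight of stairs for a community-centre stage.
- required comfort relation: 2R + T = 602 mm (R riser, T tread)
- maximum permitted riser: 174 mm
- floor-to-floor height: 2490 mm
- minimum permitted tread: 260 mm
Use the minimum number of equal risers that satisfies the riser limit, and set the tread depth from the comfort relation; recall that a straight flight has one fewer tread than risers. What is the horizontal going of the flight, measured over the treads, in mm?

3780 mm

2490 / 174 = 14.31, so 15 risers are needed.
Each riser is 2490/15 = 166 mm (≤ 174 mm).
T = 602 − 2·166 = 270 mm, which satisfies the 260 mm minimum.
15 risers give 14 treads; going = 14 × 270 = 3780 mm.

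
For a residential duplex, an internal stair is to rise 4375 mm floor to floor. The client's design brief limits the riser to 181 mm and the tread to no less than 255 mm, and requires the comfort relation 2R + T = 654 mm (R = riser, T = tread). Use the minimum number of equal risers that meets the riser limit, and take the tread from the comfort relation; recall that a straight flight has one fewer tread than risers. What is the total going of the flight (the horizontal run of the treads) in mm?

4375 / 181 = 24.17, so 25 risers are needed.
Each riser is 4375/25 = 175 mm (≤ 181 mm).
T = 654 − 2·175 = 304 mm, which satisfies the 255 mm minimum.
25 risers give 24 treads; going = 24 × 304 = 7296 mm.

7296 mm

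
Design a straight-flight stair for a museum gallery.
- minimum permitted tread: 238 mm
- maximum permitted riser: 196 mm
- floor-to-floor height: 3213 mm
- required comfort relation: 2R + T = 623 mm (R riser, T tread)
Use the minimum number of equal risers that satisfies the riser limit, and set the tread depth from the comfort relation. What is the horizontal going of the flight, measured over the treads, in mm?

3920 mm

3213 / 196 = 16.39, so 17 risers are needed.
Each riser is 3213/17 = 189 mm (≤ 196 mm).
Tread T = 623 − 2 × 189 = 245 mm (≥ 238 mm).
Going = (17 − 1) × 245 = 3920 mm.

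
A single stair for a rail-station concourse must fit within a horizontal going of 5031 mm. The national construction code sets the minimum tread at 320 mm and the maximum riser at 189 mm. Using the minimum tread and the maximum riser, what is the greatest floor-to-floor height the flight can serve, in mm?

Treads that fit: ⌊5031 / 320⌋ = 15.
Risers = treads + 1 = 16.
Maximum height = 16 × 189 = 3024 mm.

3024 mm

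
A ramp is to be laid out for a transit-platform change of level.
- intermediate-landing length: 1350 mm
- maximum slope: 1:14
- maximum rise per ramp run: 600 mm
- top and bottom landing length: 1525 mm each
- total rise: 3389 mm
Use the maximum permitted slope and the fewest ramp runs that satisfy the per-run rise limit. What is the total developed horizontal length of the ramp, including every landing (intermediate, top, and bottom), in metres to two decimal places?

3389 / 600 = 5.65, so 6 ramp runs are needed. That means 5 intermediate landings.
Horizontal run for 3389 mm of rise at 1:14 is 3389 × 14 = 47446 mm.
5 intermediate landings contribute 5 × 1350 = 6750 mm.
Top and bottom landings: 2 × 1525 = 3050 mm.
Total = 47446 + 6750 + 3050 = 57246 mm.
= 57.25 m.

57.25 m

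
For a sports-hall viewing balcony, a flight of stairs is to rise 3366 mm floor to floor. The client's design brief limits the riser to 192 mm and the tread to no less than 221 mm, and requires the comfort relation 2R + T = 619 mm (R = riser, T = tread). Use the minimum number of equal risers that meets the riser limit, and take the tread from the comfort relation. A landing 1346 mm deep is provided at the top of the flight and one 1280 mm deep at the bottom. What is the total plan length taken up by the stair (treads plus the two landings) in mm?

3366 / 192 = 17.53, so 18 risers are needed.
Each riser is 3366/18 = 187 mm (≤ 192 mm).
From 2R + T = 619: T = 619 − 374 = 245 mm.
18 risers give 17 treads; going = 17 × 245 = 4165 mm.
Enclosure = 4165 + 1346 + 1280 = 6791 mm.

6791 mm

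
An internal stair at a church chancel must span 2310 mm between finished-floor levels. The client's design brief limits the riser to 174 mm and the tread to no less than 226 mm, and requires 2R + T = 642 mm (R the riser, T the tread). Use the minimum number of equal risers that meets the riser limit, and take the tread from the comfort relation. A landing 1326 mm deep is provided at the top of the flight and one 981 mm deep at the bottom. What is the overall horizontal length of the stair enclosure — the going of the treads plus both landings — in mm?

6363 mm

2310 / 174 = 13.276 → round up to 14 risers.
R = 2310 ÷ 14 = 165 mm.
Tread T = 642 − 2 × 165 = 312 mm (≥ 226 mm).
14 risers give 13 treads; going = 13 × 312 = 4056 mm.
Add landings: 4056 + 1326 + 981 = 6363 mm.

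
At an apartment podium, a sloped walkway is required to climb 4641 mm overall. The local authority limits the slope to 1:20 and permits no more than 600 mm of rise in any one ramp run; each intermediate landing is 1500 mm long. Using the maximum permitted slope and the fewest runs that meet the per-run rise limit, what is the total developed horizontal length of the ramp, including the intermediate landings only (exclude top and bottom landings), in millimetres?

103320 mm

4641 / 600 = 7.74, so 8 ramp runs are needed. That means 7 intermediate landings.
Ramp run (horizontal) at 1:20: 4641 × 20 = 92820 mm.
Intermediate landings: 7 × 1500 = 10500 mm.
Total developed length = 92820 + 10500 = 103320 mm.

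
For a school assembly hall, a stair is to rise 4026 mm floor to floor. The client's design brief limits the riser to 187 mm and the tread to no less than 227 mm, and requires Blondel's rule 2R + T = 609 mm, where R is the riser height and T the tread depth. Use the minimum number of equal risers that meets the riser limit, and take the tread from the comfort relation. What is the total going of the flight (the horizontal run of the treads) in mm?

5103 mm

4026 / 187 = 21.529 → round up to 22 risers.
R = 4026 ÷ 22 = 183 mm.
From 2R + T = 609: T = 609 − 366 = 243 mm.
Treads = 22 − 1 = 21; going = 21 × 243 = 5103 mm.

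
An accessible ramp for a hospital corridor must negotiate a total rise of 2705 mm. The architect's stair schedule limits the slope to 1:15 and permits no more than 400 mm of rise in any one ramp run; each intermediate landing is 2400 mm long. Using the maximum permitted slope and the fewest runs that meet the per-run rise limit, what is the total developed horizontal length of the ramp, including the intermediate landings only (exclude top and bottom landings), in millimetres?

2705 / 400 = 6.763 → round up to 7 ramp runs. That means 6 intermediate landings.
Horizontal run for 2705 mm of rise at 1:15 is 2705 × 15 = 40575 mm.
6 intermediate landings contribute 6 × 2400 = 14400 mm.
Total developed length = 40575 + 14400 = 54975 mm.

54975 mm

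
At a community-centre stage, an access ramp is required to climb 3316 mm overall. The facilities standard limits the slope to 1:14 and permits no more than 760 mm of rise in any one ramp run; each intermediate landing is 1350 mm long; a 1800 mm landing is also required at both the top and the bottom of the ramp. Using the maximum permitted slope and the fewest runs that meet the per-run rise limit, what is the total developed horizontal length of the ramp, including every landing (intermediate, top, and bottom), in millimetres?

3316 / 760 = 4.36, so 5 ramp runs are needed. That means 4 intermediate landings.
Ramp run (horizontal) at 1:14: 3316 × 14 = 46424 mm.
4 intermediate landings contribute 4 × 1350 = 5400 mm.
Top and bottom landings: 2 × 1800 = 3600 mm.
Total = 46424 + 5400 + 3600 = 55424 mm.

55424 mm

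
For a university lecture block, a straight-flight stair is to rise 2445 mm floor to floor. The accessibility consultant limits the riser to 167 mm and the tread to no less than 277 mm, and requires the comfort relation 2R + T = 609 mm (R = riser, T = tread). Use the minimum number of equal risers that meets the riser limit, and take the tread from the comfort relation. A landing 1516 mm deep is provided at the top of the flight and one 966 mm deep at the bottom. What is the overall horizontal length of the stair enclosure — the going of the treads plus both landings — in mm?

6444 mm

⌈2445/167⌉ = 15 risers.
Each riser is 2445/15 = 163 mm (≤ 167 mm).
Tread T = 609 − 2 × 163 = 283 mm (≥ 277 mm).
15 risers give 14 treads; going = 14 × 283 = 3962 mm.
Enclosure = 3962 + 1516 + 966 = 6444 mm.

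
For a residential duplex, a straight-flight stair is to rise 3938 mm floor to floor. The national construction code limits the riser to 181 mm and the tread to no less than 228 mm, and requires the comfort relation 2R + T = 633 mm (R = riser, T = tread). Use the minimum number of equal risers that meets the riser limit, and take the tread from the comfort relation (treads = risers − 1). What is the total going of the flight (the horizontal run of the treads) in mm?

5775 mm

⌈3938/181⌉ = 22 risers.
Riser R = 3938 / 22 = 179 mm, within the 181 mm limit.
T = 633 − 2·179 = 275 mm, which satisfies the 228 mm minimum.
Going = (22 − 1) × 275 = 5775 mm.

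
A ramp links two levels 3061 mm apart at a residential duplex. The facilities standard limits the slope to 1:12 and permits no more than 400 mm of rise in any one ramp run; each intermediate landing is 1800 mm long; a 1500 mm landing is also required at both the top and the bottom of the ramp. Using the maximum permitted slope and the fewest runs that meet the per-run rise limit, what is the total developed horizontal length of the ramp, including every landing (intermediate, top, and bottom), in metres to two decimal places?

3061 / 400 = 7.652 → round up to 8 ramp runs. That means 7 intermediate landings.
Ramp run (horizontal) at 1:12: 3061 × 12 = 36732 mm.
Intermediate landings: 7 × 1800 = 12600 mm.
Top and bottom landings: 2 × 1500 = 3000 mm.
Total = 36732 + 12600 + 3000 = 52332 mm.
= 52.33 m.

52.33 m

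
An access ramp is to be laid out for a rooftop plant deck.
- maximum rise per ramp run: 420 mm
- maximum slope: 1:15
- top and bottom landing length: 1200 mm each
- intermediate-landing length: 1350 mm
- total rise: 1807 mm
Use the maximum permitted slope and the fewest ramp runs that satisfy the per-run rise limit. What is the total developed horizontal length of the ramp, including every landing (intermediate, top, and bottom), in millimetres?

34905 mm

1807 / 420 = 4.302 → round up to 5 ramp runs. That means 4 intermediate landings.
Ramp run (horizontal) at 1:15: 1807 × 15 = 27105 mm.
4 intermediate landings contribute 4 × 1350 = 5400 mm.
Top and bottom landings: 2 × 1200 = 2400 mm.
Total = 27105 + 5400 + 2400 = 34905 mm.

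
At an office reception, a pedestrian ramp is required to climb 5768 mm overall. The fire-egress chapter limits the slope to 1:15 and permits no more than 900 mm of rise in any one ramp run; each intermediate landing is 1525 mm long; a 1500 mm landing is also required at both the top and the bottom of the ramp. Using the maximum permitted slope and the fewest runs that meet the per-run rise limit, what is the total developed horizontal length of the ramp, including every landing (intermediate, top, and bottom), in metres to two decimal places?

98.67 m

5768 / 900 = 6.41, so 7 ramp runs are needed. That means 6 intermediate landings.
Horizontal run for 5768 mm of rise at 1:15 is 5768 × 15 = 86520 mm.
6 intermediate landings contribute 6 × 1525 = 9150 mm.
Top and bottom landings: 2 × 1500 = 3000 mm.
Total = 86520 + 9150 + 3000 = 98670 mm.
= 98.67 m.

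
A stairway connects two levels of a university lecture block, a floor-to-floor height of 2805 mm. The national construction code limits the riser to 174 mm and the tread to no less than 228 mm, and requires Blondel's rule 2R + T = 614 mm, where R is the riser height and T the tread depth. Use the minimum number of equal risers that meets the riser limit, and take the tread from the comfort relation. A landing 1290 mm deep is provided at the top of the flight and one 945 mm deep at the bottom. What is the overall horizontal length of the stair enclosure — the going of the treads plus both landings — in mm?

6779 mm

⌈2805/174⌉ = 17 risers.
Each riser is 2805/17 = 165 mm (≤ 174 mm).
T = 614 − 2·165 = 284 mm, which satisfies the 228 mm minimum.
Going = (17 − 1) × 284 = 4544 mm.
Add landings: 4544 + 1290 + 945 = 6779 mm.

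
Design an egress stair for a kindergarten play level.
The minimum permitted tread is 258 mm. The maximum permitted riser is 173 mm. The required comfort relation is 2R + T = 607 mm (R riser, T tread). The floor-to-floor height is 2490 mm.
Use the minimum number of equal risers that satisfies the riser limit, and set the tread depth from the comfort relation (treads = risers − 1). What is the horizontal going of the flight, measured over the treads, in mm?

3850 mm

At most 173 each: 2490/173 = 14.39, giving 15 risers.
R = 2490 ÷ 15 = 166 mm.
From 2R + T = 607: T = 607 − 332 = 275 mm.
Going = (15 − 1) × 275 = 3850 mm.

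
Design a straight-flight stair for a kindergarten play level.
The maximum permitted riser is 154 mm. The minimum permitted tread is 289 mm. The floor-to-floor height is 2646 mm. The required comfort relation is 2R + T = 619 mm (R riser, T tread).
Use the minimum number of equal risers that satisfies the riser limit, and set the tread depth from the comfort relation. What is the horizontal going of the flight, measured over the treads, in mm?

5525 mm

At most 154 each: 2646/154 = 17.18, giving 18 risers.
Each riser is 2646/18 = 147 mm (≤ 154 mm).
Tread T = 619 − 2 × 147 = 325 mm (≥ 289 mm).
Going = (18 − 1) × 325 = 5525 mm.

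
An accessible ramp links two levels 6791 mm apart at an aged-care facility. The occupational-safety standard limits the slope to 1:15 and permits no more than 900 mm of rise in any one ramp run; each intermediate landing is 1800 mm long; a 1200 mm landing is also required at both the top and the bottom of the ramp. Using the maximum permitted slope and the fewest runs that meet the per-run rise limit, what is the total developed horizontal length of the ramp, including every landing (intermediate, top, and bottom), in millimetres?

116865 mm

6791 / 900 = 7.55, so 8 ramp runs are needed. That means 7 intermediate landings.
Ramp run (horizontal) at 1:15: 6791 × 15 = 101865 mm.
7 intermediate landings contribute 7 × 1800 = 12600 mm.
Top and bottom landings: 2 × 1200 = 2400 mm.
Total = 101865 + 12600 + 2400 = 116865 mm.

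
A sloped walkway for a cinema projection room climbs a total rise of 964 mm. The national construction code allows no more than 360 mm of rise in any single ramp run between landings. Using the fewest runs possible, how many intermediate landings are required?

2 intermediate landings

At most 360 each: 964/360 = 2.68, giving 3 ramp runs.
3 runs are separated by 2 intermediate landings.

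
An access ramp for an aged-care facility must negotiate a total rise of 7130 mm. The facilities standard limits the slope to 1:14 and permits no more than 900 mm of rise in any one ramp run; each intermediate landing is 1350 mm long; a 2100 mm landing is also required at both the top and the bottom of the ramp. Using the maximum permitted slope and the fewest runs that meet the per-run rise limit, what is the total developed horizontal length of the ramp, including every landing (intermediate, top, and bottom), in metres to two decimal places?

7130 / 900 = 7.922 → round up to 8 ramp runs. That means 7 intermediate landings.
Ramp run (horizontal) at 1:14: 7130 × 14 = 99820 mm.
Intermediate landings: 7 × 1350 = 9450 mm.
Top and bottom landings: 2 × 2100 = 4200 mm.
Total = 99820 + 9450 + 4200 = 113470 mm.
= 113.47 m.

113.47 m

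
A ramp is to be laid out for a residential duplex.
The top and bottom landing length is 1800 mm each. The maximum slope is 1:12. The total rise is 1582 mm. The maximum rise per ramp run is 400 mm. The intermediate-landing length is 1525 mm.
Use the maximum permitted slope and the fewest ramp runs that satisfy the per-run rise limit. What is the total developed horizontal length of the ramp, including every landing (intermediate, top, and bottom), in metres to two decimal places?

1582 / 400 = 3.955 → round up to 4 ramp runs. That means 3 intermediate landings.
Ramp run (horizontal) at 1:12: 1582 × 12 = 18984 mm.
3 intermediate landings contribute 3 × 1525 = 4575 mm.
Top and bottom landings: 2 × 1800 = 3600 mm.
Total = 18984 + 4575 + 3600 = 27159 mm.
= 27.16 m.

27.16 m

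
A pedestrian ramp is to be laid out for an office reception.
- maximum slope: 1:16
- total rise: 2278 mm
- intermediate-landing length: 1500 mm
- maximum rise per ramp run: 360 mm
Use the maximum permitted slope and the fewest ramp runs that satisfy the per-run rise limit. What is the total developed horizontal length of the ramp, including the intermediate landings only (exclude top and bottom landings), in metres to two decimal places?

45.45 m

2278 / 360 = 6.33, so 7 ramp runs are needed. That means 6 intermediate landings.
Ramp run (horizontal) at 1:16: 2278 × 16 = 36448 mm.
Intermediate landings: 6 × 1500 = 9000 mm.
Total developed length = 36448 + 9000 = 45448 mm.
= 45.45 m.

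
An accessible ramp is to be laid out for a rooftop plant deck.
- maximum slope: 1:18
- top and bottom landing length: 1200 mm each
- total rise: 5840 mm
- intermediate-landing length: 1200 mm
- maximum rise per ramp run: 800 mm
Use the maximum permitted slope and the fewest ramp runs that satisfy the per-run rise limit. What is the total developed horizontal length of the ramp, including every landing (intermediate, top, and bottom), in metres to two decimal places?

115.92 m

At most 800 each: 5840/800 = 7.30, giving 8 ramp runs. That means 7 intermediate landings.
Horizontal run for 5840 mm of rise at 1:18 is 5840 × 18 = 105120 mm.
7 intermediate landings contribute 7 × 1200 = 8400 mm.
Top and bottom landings: 2 × 1200 = 2400 mm.
Total = 105120 + 8400 + 2400 = 115920 mm.
= 115.92 m.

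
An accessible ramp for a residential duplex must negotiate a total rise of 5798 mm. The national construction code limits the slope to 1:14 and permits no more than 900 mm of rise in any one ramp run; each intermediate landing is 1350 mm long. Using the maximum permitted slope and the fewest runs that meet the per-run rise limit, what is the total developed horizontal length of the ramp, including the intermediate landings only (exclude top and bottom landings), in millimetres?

⌈5798/900⌉ = 7 ramp runs. That means 6 intermediate landings.
Horizontal run for 5798 mm of rise at 1:14 is 5798 × 14 = 81172 mm.
Intermediate landings: 6 × 1350 = 8100 mm.
Total developed length = 81172 + 8100 = 89272 mm.

89272 mm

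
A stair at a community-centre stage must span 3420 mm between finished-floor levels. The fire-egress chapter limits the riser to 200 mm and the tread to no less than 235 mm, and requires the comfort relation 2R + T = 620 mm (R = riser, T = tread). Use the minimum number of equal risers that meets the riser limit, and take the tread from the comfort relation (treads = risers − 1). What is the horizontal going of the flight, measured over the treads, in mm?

3420 / 200 = 17.10, so 18 risers are needed.
Each riser is 3420/18 = 190 mm (≤ 200 mm).
Tread T = 620 − 2 × 190 = 240 mm (≥ 235 mm).
Treads = 18 − 1 = 17; going = 17 × 240 = 4080 mm.

4080 mm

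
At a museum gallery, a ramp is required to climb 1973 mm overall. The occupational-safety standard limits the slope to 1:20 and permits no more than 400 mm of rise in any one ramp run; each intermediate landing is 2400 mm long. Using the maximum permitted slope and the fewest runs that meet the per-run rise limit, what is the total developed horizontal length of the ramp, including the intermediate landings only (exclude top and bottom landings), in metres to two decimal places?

1973 / 400 = 4.93, so 5 ramp runs are needed. That means 4 intermediate landings.
Horizontal run for 1973 mm of rise at 1:20 is 1973 × 20 = 39460 mm.
Intermediate landings: 4 × 2400 = 9600 mm.
Total developed length = 39460 + 9600 = 49060 mm.
= 49.06 m.

49.06 m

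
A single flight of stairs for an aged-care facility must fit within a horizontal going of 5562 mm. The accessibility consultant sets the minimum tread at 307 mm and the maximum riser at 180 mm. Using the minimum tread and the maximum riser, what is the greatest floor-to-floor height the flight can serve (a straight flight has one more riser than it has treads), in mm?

3420 mm

Treads that fit: ⌊5562 / 307⌋ = 18.
Risers = treads + 1 = 19.
Maximum height = 19 × 180 = 3420 mm.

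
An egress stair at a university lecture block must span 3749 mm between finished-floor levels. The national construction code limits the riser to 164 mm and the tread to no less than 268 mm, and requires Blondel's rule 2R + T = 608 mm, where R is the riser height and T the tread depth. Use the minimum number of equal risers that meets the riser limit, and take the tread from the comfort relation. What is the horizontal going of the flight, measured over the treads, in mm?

3749 / 164 = 22.86, so 23 risers are needed.
Riser R = 3749 / 23 = 163 mm, within the 164 mm limit.
Tread T = 608 − 2 × 163 = 282 mm (≥ 268 mm).
23 risers give 22 treads; going = 22 × 282 = 6204 mm.

6204 mm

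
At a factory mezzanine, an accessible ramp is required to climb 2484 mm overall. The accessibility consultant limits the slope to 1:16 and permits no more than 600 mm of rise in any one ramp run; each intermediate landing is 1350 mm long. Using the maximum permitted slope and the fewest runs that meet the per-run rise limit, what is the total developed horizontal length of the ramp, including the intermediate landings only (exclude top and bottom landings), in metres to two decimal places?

45.14 m

2484 / 600 = 4.140 → round up to 5 ramp runs. That means 4 intermediate landings.
Horizontal run for 2484 mm of rise at 1:16 is 2484 × 16 = 39744 mm.
Intermediate landings: 4 × 1350 = 5400 mm.
Total developed length = 39744 + 5400 = 45144 mm.
= 45.14 m.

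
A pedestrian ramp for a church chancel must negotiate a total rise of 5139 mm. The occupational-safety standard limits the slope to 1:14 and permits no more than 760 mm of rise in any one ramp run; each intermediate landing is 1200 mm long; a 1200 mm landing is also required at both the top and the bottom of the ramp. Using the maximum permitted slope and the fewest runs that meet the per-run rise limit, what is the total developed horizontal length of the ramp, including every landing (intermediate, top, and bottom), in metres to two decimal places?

81.55 m

5139 / 760 = 6.762 → round up to 7 ramp runs. That means 6 intermediate landings.
Ramp run (horizontal) at 1:14: 5139 × 14 = 71946 mm.
6 intermediate landings contribute 6 × 1200 = 7200 mm.
Top and bottom landings: 2 × 1200 = 2400 mm.
Total = 71946 + 7200 + 2400 = 81546 mm.
= 81.55 m.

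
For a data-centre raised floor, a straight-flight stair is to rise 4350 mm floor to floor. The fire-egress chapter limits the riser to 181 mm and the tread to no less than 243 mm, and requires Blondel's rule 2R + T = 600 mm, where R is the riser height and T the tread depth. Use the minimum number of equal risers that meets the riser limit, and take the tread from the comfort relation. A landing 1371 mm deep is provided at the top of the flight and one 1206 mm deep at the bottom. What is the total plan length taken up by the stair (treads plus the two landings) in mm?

8625 mm

4350 / 181 = 24.03, so 25 risers are needed.
Each riser is 4350/25 = 174 mm (≤ 181 mm).
From 2R + T = 600: T = 600 − 348 = 252 mm.
25 risers give 24 treads; going = 24 × 252 = 6048 mm.
Enclosure = 6048 + 1371 + 1206 = 8625 mm.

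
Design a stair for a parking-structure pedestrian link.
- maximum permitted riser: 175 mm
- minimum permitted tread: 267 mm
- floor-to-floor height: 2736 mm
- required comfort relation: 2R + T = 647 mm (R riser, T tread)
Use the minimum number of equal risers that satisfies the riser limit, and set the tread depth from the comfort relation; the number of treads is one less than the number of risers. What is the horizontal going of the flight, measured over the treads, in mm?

At most 175 each: 2736/175 = 15.63, giving 16 risers.
Riser R = 2736 / 16 = 171 mm, within the 175 mm limit.
T = 647 − 2·171 = 305 mm, which satisfies the 267 mm minimum.
Treads = 16 − 1 = 15; going = 15 × 305 = 4575 mm.

4575 mm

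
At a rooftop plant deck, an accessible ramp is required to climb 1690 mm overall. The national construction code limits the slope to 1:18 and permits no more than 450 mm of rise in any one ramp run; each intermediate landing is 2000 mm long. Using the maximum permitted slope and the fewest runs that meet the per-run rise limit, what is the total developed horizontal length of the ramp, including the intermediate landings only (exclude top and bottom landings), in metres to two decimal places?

1690 / 450 = 3.756 → round up to 4 ramp runs. That means 3 intermediate landings.
Horizontal run for 1690 mm of rise at 1:18 is 1690 × 18 = 30420 mm.
3 intermediate landings contribute 3 × 2000 = 6000 mm.
Total developed length = 30420 + 6000 = 36420 mm.
= 36.42 m.

36.42 m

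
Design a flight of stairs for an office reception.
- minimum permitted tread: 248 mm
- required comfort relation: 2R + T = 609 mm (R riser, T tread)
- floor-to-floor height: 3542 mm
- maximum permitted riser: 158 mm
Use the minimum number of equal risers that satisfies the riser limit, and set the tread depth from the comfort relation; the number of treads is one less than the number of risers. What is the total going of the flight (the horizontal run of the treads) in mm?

⌈3542/158⌉ = 23 risers.
R = 3542 ÷ 23 = 154 mm.
From 2R + T = 609: T = 609 − 308 = 301 mm.
23 risers give 22 treads; going = 22 × 301 = 6622 mm.

6622 mm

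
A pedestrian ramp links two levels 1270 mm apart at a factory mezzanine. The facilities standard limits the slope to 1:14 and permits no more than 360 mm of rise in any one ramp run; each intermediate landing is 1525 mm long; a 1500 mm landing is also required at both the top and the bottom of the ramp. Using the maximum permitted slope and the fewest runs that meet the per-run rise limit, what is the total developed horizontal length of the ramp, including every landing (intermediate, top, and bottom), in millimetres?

25355 mm

1270 / 360 = 3.53, so 4 ramp runs are needed. That means 3 intermediate landings.
Ramp run (horizontal) at 1:14: 1270 × 14 = 17780 mm.
Intermediate landings: 3 × 1525 = 4575 mm.
Top and bottom landings: 2 × 1500 = 3000 mm.
Total = 17780 + 4575 + 3000 = 25355 mm.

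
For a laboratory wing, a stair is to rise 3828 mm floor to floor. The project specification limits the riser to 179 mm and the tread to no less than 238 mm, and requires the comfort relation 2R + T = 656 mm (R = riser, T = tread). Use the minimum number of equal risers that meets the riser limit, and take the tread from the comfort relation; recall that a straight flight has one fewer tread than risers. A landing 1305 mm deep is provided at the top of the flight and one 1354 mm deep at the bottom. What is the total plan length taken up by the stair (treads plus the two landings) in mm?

3828 / 179 = 21.385 → round up to 22 risers.
Riser R = 3828 / 22 = 174 mm, within the 179 mm limit.
Tread T = 656 − 2 × 174 = 308 mm (≥ 238 mm).
22 risers give 21 treads; going = 21 × 308 = 6468 mm.
Add landings: 6468 + 1305 + 1354 = 9127 mm.

9127 mm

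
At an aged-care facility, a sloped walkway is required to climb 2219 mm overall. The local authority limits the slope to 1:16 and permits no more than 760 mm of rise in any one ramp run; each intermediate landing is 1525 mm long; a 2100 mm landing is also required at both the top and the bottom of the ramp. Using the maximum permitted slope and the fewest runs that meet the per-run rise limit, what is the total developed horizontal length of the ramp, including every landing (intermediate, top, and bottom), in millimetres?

42754 mm

At most 760 each: 2219/760 = 2.92, giving 3 ramp runs. That means 2 intermediate landings.
Ramp run (horizontal) at 1:16: 2219 × 16 = 35504 mm.
2 intermediate landings contribute 2 × 1525 = 3050 mm.
Top and bottom landings: 2 × 2100 = 4200 mm.
Total = 35504 + 3050 + 4200 = 42754 mm.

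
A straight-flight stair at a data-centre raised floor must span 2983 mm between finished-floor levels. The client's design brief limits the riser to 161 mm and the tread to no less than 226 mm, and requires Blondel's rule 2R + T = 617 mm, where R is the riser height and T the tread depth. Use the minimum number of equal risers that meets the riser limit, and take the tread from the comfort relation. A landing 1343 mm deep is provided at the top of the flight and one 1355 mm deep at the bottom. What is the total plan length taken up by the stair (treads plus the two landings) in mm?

⌈2983/161⌉ = 19 risers.
Riser R = 2983 / 19 = 157 mm, within the 161 mm limit.
From 2R + T = 617: T = 617 − 314 = 303 mm.
19 risers give 18 treads; going = 18 × 303 = 5454 mm.
Enclosure = 5454 + 1343 + 1355 = 8152 mm.

8152 mm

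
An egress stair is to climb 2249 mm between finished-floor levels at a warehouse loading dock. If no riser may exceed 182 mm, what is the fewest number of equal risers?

13 risers

2249 / 182 = 12.357 → round up to 13 risers.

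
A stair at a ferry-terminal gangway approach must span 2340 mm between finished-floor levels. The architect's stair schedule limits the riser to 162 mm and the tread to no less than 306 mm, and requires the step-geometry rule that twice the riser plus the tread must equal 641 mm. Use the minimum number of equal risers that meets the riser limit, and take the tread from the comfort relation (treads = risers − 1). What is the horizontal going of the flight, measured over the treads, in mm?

4606 mm

2340 / 162 = 14.444 → round up to 15 risers.
Riser R = 2340 / 15 = 156 mm, within the 162 mm limit.
T = 641 − 2·156 = 329 mm, which satisfies the 306 mm minimum.
Going = (15 − 1) × 329 = 4606 mm.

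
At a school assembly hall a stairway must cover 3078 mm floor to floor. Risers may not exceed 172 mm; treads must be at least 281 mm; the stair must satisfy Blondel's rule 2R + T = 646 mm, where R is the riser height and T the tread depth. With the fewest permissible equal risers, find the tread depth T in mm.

304 mm

At most 172 each: 3078/172 = 17.90, giving 18 risers.
R = 3078 ÷ 18 = 171 mm.
Tread T = 646 − 2 × 171 = 304 mm (≥ 281 mm).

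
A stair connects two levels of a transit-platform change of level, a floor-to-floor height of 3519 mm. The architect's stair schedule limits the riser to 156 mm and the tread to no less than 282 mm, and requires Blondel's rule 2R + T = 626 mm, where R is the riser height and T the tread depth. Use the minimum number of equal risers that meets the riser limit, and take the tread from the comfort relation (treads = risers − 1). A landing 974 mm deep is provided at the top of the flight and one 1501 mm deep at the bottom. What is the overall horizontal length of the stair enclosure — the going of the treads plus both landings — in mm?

9515 mm

⌈3519/156⌉ = 23 risers.
Each riser is 3519/23 = 153 mm (≤ 156 mm).
Tread T = 626 − 2 × 153 = 320 mm (≥ 282 mm).
23 risers give 22 treads; going = 22 × 320 = 7040 mm.
Enclosure = 7040 + 974 + 1501 = 9515 mm.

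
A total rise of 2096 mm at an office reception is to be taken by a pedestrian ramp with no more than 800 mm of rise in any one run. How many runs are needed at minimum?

3 runs

⌈2096/800⌉ = 3 ramp runs.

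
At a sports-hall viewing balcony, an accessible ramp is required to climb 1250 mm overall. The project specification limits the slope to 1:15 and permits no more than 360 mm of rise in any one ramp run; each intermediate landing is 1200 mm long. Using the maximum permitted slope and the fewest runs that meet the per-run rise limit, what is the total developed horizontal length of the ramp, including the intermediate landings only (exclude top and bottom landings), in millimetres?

⌈1250/360⌉ = 4 ramp runs. That means 3 intermediate landings.
Horizontal run for 1250 mm of rise at 1:15 is 1250 × 15 = 18750 mm.
Intermediate landings: 3 × 1200 = 3600 mm.
Developed length = 18750 + 3600 = 22350 mm.

22350 mm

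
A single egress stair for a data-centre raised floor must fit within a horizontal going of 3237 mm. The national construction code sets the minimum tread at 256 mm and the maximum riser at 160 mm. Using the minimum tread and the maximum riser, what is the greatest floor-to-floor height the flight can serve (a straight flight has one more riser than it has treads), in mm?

2080 mm

Treads that fit: ⌊3237 / 256⌋ = 12.
Risers = treads + 1 = 13.
Maximum height = 13 × 160 = 2080 mm.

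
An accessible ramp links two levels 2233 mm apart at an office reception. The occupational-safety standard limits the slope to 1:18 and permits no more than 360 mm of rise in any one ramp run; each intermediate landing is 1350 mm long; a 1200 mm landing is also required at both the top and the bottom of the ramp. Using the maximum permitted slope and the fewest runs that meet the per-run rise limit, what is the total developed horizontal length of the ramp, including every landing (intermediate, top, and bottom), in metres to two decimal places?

At most 360 each: 2233/360 = 6.20, giving 7 ramp runs. That means 6 intermediate landings.
Horizontal run for 2233 mm of rise at 1:18 is 2233 × 18 = 40194 mm.
Intermediate landings: 6 × 1350 = 8100 mm.
Top and bottom landings: 2 × 1200 = 2400 mm.
Total = 40194 + 8100 + 2400 = 50694 mm.
= 50.69 m.

50.69 m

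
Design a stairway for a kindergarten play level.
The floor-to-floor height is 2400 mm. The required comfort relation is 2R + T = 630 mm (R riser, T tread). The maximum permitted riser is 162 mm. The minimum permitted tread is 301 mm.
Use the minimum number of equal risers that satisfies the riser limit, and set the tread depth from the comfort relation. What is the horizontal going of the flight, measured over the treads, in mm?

4340 mm

2400 / 162 = 14.815 → round up to 15 risers.
R = 2400 ÷ 15 = 160 mm.
From 2R + T = 630: T = 630 − 320 = 310 mm.
Treads = 15 − 1 = 14; going = 14 × 310 = 4340 mm.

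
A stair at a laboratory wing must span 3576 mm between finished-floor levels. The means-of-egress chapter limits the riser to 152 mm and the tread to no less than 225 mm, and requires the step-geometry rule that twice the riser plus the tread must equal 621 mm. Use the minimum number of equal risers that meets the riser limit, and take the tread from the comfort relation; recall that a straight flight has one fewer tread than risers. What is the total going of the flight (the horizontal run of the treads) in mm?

3576 / 152 = 23.53, so 24 risers are needed.
Riser R = 3576 / 24 = 149 mm, within the 152 mm limit.
T = 621 − 2·149 = 323 mm, which satisfies the 225 mm minimum.
Treads = 24 − 1 = 23; going = 23 × 323 = 7429 mm.

7429 mm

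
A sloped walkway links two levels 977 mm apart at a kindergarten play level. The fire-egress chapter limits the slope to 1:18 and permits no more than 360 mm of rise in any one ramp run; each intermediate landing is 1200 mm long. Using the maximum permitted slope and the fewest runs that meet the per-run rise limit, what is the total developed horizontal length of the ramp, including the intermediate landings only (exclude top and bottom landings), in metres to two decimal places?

⌈977/360⌉ = 3 ramp runs. That means 2 intermediate landings.
Ramp run (horizontal) at 1:18: 977 × 18 = 17586 mm.
2 intermediate landings contribute 2 × 1200 = 2400 mm.
Developed length = 17586 + 2400 = 19986 mm.
= 19.99 m.

19.99 m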